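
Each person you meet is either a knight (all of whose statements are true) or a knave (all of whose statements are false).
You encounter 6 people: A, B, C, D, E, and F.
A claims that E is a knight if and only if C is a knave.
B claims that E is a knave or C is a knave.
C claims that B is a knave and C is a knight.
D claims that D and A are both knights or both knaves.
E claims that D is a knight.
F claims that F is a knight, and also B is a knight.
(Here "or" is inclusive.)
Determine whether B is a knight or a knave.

B is a knight.

Consistent assignments: {A=knight, B=knight, C=knave, D=knight, E=knight, F=knight}; {A=knight, B=knight, C=knave, D=knight, E=knight, F=knave}
In every consistent assignment, B is a knight.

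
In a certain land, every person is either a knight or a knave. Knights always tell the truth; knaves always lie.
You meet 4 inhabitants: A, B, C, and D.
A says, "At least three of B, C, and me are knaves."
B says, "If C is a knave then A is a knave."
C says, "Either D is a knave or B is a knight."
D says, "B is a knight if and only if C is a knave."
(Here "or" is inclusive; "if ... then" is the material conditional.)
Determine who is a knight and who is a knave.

A is a knave, B is a knight, C is a knight, and D is a knave.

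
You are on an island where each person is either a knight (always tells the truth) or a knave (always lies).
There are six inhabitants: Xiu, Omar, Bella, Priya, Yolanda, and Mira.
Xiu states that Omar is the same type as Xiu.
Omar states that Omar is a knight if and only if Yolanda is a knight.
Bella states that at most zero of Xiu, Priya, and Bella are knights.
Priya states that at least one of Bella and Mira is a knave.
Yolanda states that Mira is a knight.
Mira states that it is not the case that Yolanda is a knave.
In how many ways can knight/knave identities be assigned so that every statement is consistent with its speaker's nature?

Consistent assignments:
  Xiu=knight, Omar=knight, Bella=knave, Priya=knight, Yolanda=knight, Mira=knight
  Xiu=knave, Omar=knight, Bella=knave, Priya=knight, Yolanda=knight, Mira=knight

2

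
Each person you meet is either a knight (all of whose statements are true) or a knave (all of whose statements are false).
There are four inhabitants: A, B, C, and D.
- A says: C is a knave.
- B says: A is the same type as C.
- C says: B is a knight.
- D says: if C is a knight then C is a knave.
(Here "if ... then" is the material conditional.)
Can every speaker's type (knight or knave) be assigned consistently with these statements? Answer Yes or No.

One consistent assignment: A=knight, B=knave, C=knave, D=knight.

Yes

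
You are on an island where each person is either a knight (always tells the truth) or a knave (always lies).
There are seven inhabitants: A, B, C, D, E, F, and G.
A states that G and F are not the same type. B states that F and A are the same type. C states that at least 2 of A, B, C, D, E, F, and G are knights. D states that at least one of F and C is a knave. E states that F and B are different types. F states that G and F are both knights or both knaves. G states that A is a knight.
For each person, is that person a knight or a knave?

A is a knight, B is a knave, C is a knight, D is a knight, E is a knave, F is a knave, and G is a knight.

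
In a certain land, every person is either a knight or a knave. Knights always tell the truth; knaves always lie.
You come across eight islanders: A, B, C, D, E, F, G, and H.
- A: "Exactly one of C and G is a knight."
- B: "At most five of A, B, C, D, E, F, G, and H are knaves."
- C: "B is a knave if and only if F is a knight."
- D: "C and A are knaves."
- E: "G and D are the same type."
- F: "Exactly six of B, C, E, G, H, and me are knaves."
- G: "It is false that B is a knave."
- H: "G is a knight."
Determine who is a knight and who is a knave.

A is a knave, B is a knight, C is a knight, D is a knave, E is a knave, F is a knave, G is a knight, and H is a knight.

A is a knave, so "exactly one of C and G is a knight" must be False — and it is.
B is a knight, and the claim "at most five of A, B, C, D, E, F, G, and H are knaves" is indeed true.
Since C is a knight, "B is a knave if and only if F is a knight" needs to be true, which holds.
D (knave): "C and A are knaves" — False. ✓
Since E is a knave, "G and D are the same type" needs to be False, which holds.
F is a knave, so "exactly six of B, C, E, G, H, and me are knaves" must be False — and it is.
Since G is a knight, "it is false that B is a knave" needs to be true, which holds.
Since H is a knight, "G is a knight" needs to be true, which holds.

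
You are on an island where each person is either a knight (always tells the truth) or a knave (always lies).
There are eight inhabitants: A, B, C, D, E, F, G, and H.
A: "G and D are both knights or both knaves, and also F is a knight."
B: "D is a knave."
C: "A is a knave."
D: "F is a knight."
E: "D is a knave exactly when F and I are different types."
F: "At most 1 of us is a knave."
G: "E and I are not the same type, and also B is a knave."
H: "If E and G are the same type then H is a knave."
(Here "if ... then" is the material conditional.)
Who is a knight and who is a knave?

A is a knave; "G and D are both knights or both knaves, and also F is a knight" is False, as required.
B (knight): "D is a knave" — true. ✓
C is a knight; "A is a knave" is true, as required.
D (knave): "F is a knight" — False. ✓
As a knight, E's statement "D is a knave exactly when F and I are different types" should be true; it is.
As a knave, F's statement "at most 1 of us is a knave" should be False; it is.
G (knave): "E and I are not the same type, and also B is a knave" — False. ✓
H is a knight; "if E and G are the same type then H is a knave" is true, as required.

Knights: B, C, E, and H. Knaves: A, D, F, and G.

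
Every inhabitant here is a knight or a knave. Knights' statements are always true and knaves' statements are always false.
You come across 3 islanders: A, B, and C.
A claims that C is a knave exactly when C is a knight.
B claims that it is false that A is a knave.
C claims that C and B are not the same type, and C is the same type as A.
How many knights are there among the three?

The unique consistent assignment is A=knave, B=knave, C=knave.
That has 0 knights.

0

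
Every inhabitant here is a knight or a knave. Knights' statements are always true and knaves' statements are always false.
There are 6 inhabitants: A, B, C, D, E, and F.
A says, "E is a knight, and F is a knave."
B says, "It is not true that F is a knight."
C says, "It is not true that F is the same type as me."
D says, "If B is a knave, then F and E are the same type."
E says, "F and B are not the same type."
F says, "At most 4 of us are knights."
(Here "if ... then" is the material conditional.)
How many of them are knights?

5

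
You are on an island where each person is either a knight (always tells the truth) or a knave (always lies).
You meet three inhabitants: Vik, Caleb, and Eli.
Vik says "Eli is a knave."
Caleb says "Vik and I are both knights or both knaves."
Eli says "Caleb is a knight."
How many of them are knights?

The unique consistent assignment is Vik=knight, Caleb=knave, Eli=knave.
That has 1 knight.

1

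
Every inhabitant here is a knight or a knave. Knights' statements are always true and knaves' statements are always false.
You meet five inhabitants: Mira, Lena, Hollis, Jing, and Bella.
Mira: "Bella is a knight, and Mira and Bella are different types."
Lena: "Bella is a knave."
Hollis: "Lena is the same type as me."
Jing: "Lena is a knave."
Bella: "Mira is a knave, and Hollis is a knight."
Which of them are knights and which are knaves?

Knights: Lena. Knaves: Mira, Hollis, Jing, and Bella.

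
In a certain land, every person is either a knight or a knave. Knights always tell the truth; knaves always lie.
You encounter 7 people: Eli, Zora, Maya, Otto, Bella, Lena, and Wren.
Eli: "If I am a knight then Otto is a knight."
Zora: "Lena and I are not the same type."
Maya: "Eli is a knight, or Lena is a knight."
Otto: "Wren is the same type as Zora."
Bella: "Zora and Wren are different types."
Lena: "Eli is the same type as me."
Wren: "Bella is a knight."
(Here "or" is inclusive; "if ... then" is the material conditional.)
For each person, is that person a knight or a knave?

Eli is a knight, so "if I am a knight then Otto is a knight" must be true — and it is.
Zora is a knave, so "Lena and I are not the same type" must be False — and it is.
Maya is a knight; "Eli is a knight, or Lena is a knight" is true, as required.
Otto is a knight; "Wren is the same type as Zora" is true, as required.
Bella is a knave, so "Zora and Wren are different types" must be False — and it is.
Lena is a knave, and the claim "Eli is the same type as me" is indeed False.
Wren is a knave, so "Bella is a knight" must be False — and it is.

Eli is a knight, Zora is a knave, Maya is a knight, Otto is a knight, Bella is a knave, Lena is a knave, and Wren is a knave.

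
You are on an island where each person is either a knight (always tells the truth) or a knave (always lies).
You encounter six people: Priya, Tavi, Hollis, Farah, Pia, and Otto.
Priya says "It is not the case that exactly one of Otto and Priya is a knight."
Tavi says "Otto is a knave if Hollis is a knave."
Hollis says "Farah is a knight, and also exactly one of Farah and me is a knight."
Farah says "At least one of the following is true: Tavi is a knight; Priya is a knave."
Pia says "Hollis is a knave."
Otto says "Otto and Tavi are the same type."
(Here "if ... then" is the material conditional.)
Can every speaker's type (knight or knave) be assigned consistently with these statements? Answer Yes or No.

No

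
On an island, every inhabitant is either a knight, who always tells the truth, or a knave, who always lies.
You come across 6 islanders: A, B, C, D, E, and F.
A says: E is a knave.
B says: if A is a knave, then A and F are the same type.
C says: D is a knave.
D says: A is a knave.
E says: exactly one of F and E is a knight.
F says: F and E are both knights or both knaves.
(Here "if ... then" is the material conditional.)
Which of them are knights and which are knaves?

Since A is a knave, "E is a knave" needs to be False, which holds.
As a knight, B's statement "if A is a knave, then A and F are the same type" should be True; it is.
Since C is a knave, "D is a knave" needs to be False, which holds.
D (knight): "A is a knave" — True. ✓
As a knight, E's statement "exactly one of F and E is a knight" should be True; it is.
F is a knave; "F and E are both knights or both knaves" is False, as required.

A is a knave, B is a knight, C is a knave, D is a knight, E is a knight, and F is a knave.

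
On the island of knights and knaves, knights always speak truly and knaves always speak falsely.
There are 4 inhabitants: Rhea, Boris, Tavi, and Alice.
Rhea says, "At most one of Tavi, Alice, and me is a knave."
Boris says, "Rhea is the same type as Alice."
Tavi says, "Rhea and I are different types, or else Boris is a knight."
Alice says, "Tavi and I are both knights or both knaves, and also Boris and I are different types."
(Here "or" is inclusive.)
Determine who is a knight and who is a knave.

Knights: Boris and Tavi. Knaves: Rhea and Alice.

Suppose Rhea is a knight. Then Rhea's statement "at most one of Tavi, Alice, and me is a knave" would have to be true. Checking the 8 ways to assign the others, none is consistent with every speaker.
(For instance, with Boris=knight, Tavi=knight, Alice=knave, Boris's claim "Rhea is the same type as Alice" comes out false where it would need to be true.)
So Rhea must be a knave, making "at most one of Tavi, Alice, and me is a knave" false. Taking Rhea=knave, Boris=knight, Tavi=knight, Alice=knave, each remaining statement checks out:
  Boris (knight): "Rhea is the same type as Alice" — true. ✓
  Tavi (knight): "Rhea and I are different types, or else Boris is a knight" — true. ✓
  Alice (knave): "Tavi and I are both knights or both knaves, and also Boris and I are different types" — false. ✓
This is the unique consistent assignment.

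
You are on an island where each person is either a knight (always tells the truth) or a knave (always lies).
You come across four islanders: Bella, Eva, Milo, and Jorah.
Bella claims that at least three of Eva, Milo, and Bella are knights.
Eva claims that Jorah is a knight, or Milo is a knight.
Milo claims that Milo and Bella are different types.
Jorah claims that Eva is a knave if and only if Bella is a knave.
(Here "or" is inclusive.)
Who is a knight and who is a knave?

Bella is a knave, Eva is a knight, Milo is a knight, and Jorah is a knave.

Suppose Bella is a knight. Then Bella's statement "at least three of Eva, Milo, and Bella are knights" would have to be true. Checking the 8 ways to assign the others, none is consistent with every speaker.
(For instance, with Eva=knight, Milo=knight, Jorah=knave, Milo's claim "Milo and Bella are different types" comes out false where it would need to be true.)
So Bella must be a knave, making "at least three of Eva, Milo, and Bella are knights" false. Taking Bella=knave, Eva=knight, Milo=knight, Jorah=knave, each remaining statement checks out:
  Eva (knight): "Jorah is a knight, or Milo is a knight" — true. ✓
  Milo (knight): "Milo and Bella are different types" — true. ✓
  Jorah (knave): "Eva is a knave if and only if Bella is a knave" — false. ✓
This is the unique consistent assignment.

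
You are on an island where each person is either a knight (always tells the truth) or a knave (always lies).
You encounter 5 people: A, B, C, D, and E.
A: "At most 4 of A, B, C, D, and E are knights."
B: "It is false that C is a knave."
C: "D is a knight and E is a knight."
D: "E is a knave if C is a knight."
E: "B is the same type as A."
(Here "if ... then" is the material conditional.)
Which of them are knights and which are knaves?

A is a knight, B is a knave, C is a knave, D is a knight, and E is a knave.

Suppose A is a knave. Then A's statement "at most 4 of A, B, C, D, and E are knights" would have to be false. Checking the 16 ways to assign the others, none is consistent with every speaker.
(For instance, with B=knave, C=knave, D=knight, E=knave, A's claim "at most 4 of A, B, C, D, and E are knights" comes out true where it would need to be false.)
So A must be a knight, making "at most 4 of A, B, C, D, and E are knights" true. Taking A=knight, B=knave, C=knave, D=knight, E=knave, each remaining statement checks out:
  B (knave): "it is false that C is a knave" — false. ✓
  C (knave): "D is a knight and E is a knight" — false. ✓
  D (knight): "E is a knave if C is a knight" — true. ✓
  E (knave): "B is the same type as A" — false. ✓
This is the unique consistent assignment.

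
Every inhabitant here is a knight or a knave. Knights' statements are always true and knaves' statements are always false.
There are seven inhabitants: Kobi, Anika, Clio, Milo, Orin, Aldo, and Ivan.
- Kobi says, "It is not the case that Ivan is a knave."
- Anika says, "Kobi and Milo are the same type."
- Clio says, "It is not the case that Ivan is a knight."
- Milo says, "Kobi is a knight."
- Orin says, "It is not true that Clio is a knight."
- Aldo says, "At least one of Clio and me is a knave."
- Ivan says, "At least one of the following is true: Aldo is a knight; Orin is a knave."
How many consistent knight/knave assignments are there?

1

Consistent assignments:
  Kobi=knight, Anika=knight, Clio=knave, Milo=knight, Orin=knight, Aldo=knight, Ivan=knight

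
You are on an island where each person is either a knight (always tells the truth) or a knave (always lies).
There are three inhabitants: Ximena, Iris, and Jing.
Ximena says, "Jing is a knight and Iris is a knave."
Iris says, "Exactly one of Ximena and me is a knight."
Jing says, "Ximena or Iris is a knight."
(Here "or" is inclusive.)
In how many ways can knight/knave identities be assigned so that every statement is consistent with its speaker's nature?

2

Consistent assignments:
  Ximena=knave, Iris=knight, Jing=knight
  Ximena=knave, Iris=knave, Jing=knave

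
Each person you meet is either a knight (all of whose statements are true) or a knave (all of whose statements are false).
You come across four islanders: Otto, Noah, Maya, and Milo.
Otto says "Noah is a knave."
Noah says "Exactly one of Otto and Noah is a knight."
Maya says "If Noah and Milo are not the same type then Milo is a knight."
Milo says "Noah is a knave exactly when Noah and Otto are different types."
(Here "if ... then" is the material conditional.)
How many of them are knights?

1

The unique consistent assignment is Otto=knave, Noah=knight, Maya=knave, Milo=knave.
That has 1 knight.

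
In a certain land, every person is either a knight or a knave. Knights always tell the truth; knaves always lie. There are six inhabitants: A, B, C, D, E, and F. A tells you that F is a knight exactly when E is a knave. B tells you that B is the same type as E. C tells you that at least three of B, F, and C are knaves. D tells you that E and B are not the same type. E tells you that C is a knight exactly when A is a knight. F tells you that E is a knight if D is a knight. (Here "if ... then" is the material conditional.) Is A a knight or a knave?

A is a knave.

Consistent assignments: {A=knave, B=knight, C=knave, D=knave, E=knight, F=knight}; {A=knave, B=knave, C=knave, D=knight, E=knight, F=knight}
In every consistent assignment, A is a knave.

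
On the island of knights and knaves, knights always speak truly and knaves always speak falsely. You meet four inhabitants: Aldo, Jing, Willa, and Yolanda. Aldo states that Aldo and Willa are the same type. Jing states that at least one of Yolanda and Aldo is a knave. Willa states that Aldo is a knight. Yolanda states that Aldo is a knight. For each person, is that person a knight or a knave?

Knights: Aldo, Willa, and Yolanda. Knaves: Jing.

Suppose Aldo is a knave. Then Aldo's statement "Aldo and Willa are the same type" would have to be false. Checking the 8 ways to assign the others, none is consistent with every speaker.
(For instance, with Jing=knave, Willa=knight, Yolanda=knight, Jing's claim "at least one of Yolanda and Aldo is a knave" comes out true where it would need to be false.)
So Aldo must be a knight, making "Aldo and Willa are the same type" true. Taking Aldo=knight, Jing=knave, Willa=knight, Yolanda=knight, each remaining statement checks out:
  Jing (knave): "at least one of Yolanda and Aldo is a knave" — false. ✓
  Willa (knight): "Aldo is a knight" — true. ✓
  Yolanda (knight): "Aldo is a knight" — true. ✓
This is the unique consistent assignment.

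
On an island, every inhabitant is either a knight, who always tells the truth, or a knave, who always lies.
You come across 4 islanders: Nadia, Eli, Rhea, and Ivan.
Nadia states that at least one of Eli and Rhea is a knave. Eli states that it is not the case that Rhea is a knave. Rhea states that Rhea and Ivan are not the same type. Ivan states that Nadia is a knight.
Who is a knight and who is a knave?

Knights: Eli and Rhea. Knaves: Nadia and Ivan.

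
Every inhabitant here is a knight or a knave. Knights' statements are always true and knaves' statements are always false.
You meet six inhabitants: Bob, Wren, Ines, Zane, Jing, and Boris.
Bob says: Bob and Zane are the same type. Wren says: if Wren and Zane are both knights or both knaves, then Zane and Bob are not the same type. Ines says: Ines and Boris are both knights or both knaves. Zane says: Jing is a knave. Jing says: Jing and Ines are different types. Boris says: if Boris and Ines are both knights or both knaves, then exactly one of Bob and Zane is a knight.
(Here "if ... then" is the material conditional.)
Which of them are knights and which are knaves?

As a knave, Bob's statement "Bob and Zane are the same type" should be False; it is.
Wren (knight): "if Wren and Zane are both knights or both knaves, then Zane and Bob are not the same type" — true. ✓
Ines is a knave, and the claim "Ines and Boris are both knights or both knaves" is indeed False.
Zane is a knight, so "Jing is a knave" must be true — and it is.
Jing is a knave, and the claim "Jing and Ines are different types" is indeed False.
Since Boris is a knight, "if Boris and Ines are both knights or both knaves, then exactly one of Bob and Zane is a knight" needs to be true, which holds.

Bob is a knave, Wren is a knight, Ines is a knave, Zane is a knight, Jing is a knave, and Boris is a knight.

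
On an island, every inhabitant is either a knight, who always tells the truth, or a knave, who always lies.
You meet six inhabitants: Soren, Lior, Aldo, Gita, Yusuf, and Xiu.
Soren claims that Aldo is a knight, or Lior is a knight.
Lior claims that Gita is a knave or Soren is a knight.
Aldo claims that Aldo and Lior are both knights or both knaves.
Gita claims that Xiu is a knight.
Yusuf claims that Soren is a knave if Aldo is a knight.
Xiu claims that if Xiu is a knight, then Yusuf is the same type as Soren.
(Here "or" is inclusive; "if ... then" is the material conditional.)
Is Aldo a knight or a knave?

Aldo is a knave.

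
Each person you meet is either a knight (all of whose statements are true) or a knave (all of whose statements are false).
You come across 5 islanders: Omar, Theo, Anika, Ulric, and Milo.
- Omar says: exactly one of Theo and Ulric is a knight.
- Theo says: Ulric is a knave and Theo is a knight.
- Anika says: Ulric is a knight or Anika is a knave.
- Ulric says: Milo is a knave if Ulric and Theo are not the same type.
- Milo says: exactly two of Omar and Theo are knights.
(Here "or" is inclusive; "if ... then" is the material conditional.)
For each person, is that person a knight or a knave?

Suppose Omar is a knave. Then Omar's statement "exactly one of Theo and Ulric is a knight" would have to be false. Checking the 16 ways to assign the others, none is consistent with every speaker.
(For instance, with Theo=knave, Anika=knight, Ulric=knight, Milo=knave, Omar's claim "exactly one of Theo and Ulric is a knight" comes out true where it would need to be false.)
So Omar must be a knight, making "exactly one of Theo and Ulric is a knight" true. Taking Omar=knight, Theo=knave, Anika=knight, Ulric=knight, Milo=knave, each remaining statement checks out:
  Theo (knave): "Ulric is a knave and Theo is a knight" — false. ✓
  Anika (knight): "Ulric is a knight or Anika is a knave" — true. ✓
  Ulric (knight): "Milo is a knave if Ulric and Theo are not the same type" — true. ✓
  Milo (knave): "exactly two of Omar and Theo are knights" — false. ✓
This is the unique consistent assignment.

Omar is a knight, Theo is a knave, Anika is a knight, Ulric is a knight, and Milo is a knave.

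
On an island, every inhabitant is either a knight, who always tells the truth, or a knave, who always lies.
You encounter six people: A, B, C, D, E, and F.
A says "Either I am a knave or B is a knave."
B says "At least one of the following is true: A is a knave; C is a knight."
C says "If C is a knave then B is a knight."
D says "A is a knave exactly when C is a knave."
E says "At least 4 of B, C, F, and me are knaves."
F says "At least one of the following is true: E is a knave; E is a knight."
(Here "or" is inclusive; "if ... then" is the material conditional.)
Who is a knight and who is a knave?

A is a knight, so "either I am a knave or B is a knave" must be True — and it is.
B is a knave; "at least one of the following is true: A is a knave; C is a knight" is false, as required.
C is a knave, so "if C is a knave then B is a knight" must be false — and it is.
D is a knave, and the claim "A is a knave exactly when C is a knave" is indeed false.
E is a knave, so "at least 4 of B, C, F, and me are knaves" must be false — and it is.
As a knight, F's statement "at least one of the following is true: E is a knave; E is a knight" should be True; it is.

A is a knight, B is a knave, C is a knave, D is a knave, E is a knave, and F is a knight.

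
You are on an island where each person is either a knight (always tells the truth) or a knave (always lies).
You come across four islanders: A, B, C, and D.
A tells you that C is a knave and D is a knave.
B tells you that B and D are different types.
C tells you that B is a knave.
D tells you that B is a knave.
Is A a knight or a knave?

A is a knight.

Consistent assignments: {A=knight, B=knight, C=knave, D=knave}
In every consistent assignment, A is a knight.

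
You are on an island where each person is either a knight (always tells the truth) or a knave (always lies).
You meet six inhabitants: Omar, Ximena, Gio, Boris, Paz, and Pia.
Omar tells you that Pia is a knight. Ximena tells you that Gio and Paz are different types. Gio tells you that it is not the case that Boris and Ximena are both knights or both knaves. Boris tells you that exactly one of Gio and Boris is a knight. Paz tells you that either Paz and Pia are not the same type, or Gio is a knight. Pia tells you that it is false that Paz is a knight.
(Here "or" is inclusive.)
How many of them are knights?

3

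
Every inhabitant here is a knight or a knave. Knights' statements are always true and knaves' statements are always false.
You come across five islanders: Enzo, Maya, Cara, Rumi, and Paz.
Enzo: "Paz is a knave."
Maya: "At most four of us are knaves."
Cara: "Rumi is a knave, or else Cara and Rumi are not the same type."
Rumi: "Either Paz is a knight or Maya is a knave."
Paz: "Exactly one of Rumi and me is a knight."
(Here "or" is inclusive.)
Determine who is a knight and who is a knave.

Knights: Enzo, Maya, and Cara. Knaves: Rumi and Paz.

Since Enzo is a knight, "Paz is a knave" needs to be True, which holds.
Maya (knight): "at most four of us are knaves" — True. ✓
Cara is a knight, so "Rumi is a knave, or else Cara and Rumi are not the same type" must be True — and it is.
Since Rumi is a knave, "either Paz is a knight or Maya is a knave" needs to be false, which holds.
Since Paz is a knave, "exactly one of Rumi and me is a knight" needs to be false, which holds.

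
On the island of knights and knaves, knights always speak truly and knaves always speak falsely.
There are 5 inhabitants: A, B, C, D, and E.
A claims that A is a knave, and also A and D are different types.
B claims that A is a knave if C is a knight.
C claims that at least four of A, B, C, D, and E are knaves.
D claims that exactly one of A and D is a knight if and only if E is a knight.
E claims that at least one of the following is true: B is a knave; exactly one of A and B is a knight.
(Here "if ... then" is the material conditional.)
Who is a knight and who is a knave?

A is a knave, B is a knight, C is a knave, D is a knave, and E is a knight.

A is a knave, so "A is a knave, and also A and D are different types" must be False — and it is.
Since B is a knight, "A is a knave if C is a knight" needs to be true, which holds.
Since C is a knave, "at least four of A, B, C, D, and E are knaves" needs to be False, which holds.
D is a knave, so "exactly one of A and D is a knight if and only if E is a knight" must be False — and it is.
E is a knight, so "at least one of the following is true: B is a knave; exactly one of A and B is a knight" must be true — and it is.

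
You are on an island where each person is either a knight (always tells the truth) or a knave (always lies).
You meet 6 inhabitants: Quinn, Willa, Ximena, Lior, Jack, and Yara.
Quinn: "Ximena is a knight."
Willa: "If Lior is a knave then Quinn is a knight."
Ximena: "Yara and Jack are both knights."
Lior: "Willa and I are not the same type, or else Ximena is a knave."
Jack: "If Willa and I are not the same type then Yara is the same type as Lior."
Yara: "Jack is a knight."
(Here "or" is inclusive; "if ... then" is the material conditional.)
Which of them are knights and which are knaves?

Quinn is a knave, and the claim "Ximena is a knight" is indeed false.
As a knight, Willa's statement "if Lior is a knave then Quinn is a knight" should be true; it is.
Ximena (knave): "Yara and Jack are both knights" — false. ✓
Lior (knight): "Willa and I are not the same type, or else Ximena is a knave" — true. ✓
Jack is a knave, and the claim "if Willa and I are not the same type then Yara is the same type as Lior" is indeed false.
Yara is a knave; "Jack is a knight" is false, as required.

Knights: Willa and Lior. Knaves: Quinn, Ximena, Jack, and Yara.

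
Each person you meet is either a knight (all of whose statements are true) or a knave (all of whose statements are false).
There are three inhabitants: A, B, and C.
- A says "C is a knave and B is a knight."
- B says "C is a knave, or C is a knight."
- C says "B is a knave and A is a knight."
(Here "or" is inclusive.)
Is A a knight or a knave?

Consistent assignments: {A=knight, B=knight, C=knave}
In every consistent assignment, A is a knight.

A is a knight.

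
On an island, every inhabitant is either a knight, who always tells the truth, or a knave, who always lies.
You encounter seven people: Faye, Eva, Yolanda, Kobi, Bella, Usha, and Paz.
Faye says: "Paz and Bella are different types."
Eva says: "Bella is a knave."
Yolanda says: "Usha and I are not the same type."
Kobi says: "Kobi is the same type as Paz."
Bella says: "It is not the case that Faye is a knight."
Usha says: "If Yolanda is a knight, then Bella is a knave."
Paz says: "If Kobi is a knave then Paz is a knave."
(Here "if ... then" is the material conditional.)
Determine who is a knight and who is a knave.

Faye is a knave, Eva is a knave, Yolanda is a knight, Kobi is a knight, Bella is a knight, Usha is a knave, and Paz is a knight.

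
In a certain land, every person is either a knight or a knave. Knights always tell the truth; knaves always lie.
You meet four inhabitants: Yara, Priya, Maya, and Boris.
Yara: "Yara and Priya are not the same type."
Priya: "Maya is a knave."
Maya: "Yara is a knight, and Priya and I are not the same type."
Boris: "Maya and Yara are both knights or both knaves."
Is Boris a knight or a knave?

Boris is a knight.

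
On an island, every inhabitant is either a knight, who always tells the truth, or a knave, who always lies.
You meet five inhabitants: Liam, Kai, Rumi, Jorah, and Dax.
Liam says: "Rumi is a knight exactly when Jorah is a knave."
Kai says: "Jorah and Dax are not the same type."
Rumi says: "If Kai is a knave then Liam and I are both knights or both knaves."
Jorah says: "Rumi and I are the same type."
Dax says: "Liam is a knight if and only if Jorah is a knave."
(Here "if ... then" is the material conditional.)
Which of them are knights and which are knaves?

Liam is a knight, Kai is a knight, Rumi is a knight, Jorah is a knave, and Dax is a knight.

Liam is a knight, so "Rumi is a knight exactly when Jorah is a knave" must be True — and it is.
Kai is a knight, so "Jorah and Dax are not the same type" must be True — and it is.
Rumi is a knight, and the claim "if Kai is a knave then Liam and I are both knights or both knaves" is indeed True.
Jorah is a knave, and the claim "Rumi and I are the same type" is indeed false.
Dax is a knight, and the claim "Liam is a knight if and only if Jorah is a knave" is indeed True.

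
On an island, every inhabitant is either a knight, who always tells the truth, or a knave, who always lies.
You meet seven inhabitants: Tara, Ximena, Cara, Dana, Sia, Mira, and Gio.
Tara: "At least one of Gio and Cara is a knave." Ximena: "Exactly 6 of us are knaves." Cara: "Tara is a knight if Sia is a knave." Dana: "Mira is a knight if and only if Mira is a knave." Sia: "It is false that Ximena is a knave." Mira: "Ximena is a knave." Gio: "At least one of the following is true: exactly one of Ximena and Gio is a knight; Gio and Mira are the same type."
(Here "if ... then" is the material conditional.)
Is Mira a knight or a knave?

Mira is a knight.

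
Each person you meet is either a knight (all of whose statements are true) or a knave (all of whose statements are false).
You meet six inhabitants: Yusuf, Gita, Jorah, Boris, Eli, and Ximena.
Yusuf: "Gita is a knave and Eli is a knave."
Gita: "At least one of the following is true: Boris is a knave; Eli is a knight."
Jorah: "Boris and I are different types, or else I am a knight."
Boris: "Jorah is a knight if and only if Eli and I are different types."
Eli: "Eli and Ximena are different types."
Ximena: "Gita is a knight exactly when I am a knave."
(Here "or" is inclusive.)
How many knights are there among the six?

3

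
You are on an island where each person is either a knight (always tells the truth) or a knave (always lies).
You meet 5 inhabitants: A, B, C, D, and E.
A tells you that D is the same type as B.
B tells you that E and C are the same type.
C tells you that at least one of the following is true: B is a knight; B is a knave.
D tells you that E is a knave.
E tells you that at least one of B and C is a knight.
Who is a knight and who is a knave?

A is a knave, so "D is the same type as B" must be False — and it is.
B is a knight, and the claim "E and C are the same type" is indeed True.
C (knight): "at least one of the following is true: B is a knight; B is a knave" — True. ✓
As a knave, D's statement "E is a knave" should be False; it is.
As a knight, E's statement "at least one of B and C is a knight" should be True; it is.

Knights: B, C, and E. Knaves: A and D.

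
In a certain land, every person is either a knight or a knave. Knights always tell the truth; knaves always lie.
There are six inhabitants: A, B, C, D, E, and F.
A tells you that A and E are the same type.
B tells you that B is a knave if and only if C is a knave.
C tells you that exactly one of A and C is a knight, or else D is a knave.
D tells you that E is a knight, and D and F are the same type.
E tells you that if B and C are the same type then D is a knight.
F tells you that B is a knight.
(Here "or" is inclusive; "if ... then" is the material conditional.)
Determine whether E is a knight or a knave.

E is a knight.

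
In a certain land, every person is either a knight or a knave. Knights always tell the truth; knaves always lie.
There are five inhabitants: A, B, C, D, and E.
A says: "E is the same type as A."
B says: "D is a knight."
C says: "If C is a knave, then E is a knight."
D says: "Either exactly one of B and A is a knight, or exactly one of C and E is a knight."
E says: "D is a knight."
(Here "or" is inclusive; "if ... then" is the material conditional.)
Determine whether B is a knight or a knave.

B is a knight.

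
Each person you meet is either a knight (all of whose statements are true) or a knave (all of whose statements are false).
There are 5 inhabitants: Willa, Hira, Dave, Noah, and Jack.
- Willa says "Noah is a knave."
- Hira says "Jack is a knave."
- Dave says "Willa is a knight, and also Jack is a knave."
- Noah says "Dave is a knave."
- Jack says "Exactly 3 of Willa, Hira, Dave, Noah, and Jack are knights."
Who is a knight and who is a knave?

Knights: Hira and Noah. Knaves: Willa, Dave, and Jack.

Suppose Willa is a knight. Then Willa's statement "Noah is a knave" would have to be true. Checking the 16 ways to assign the others, none is consistent with every speaker.
(For instance, with Hira=knight, Dave=knave, Noah=knight, Jack=knave, Willa's claim "Noah is a knave" comes out false where it would need to be true.)
So Willa must be a knave, making "Noah is a knave" false. Taking Willa=knave, Hira=knight, Dave=knave, Noah=knight, Jack=knave, each remaining statement checks out:
  Hira (knight): "Jack is a knave" — true. ✓
  Dave (knave): "Willa is a knight, and also Jack is a knave" — false. ✓
  Noah (knight): "Dave is a knave" — true. ✓
  Jack (knave): "exactly 3 of Willa, Hira, Dave, Noah, and Jack are knights" — false. ✓
This is the unique consistent assignment.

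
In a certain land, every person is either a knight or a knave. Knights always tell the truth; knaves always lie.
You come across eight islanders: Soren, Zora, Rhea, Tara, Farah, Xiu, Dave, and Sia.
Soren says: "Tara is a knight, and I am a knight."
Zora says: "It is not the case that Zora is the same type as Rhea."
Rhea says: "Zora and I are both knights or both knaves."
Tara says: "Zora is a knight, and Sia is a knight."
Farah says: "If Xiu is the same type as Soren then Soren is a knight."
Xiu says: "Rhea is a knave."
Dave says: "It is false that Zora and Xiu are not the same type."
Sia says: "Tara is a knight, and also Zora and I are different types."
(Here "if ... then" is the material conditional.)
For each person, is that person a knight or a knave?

Soren is a knave, Zora is a knight, Rhea is a knave, Tara is a knave, Farah is a knight, Xiu is a knight, Dave is a knight, and Sia is a knave.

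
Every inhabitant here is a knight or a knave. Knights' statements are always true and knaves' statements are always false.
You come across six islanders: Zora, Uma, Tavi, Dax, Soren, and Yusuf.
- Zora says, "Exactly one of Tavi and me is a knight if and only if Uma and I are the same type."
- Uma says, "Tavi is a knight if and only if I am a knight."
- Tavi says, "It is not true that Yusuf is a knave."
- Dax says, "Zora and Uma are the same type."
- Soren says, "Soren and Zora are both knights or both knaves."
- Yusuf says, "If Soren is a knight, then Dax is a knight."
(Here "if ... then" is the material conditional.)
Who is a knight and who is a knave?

Zora is a knight, and the claim "exactly one of Tavi and me is a knight if and only if Uma and I are the same type" is indeed true.
As a knave, Uma's statement "Tavi is a knight if and only if I am a knight" should be false; it is.
Tavi is a knight, so "it is not true that Yusuf is a knave" must be true — and it is.
Dax is a knave, so "Zora and Uma are the same type" must be false — and it is.
Since Soren is a knave, "Soren and Zora are both knights or both knaves" needs to be false, which holds.
As a knight, Yusuf's statement "if Soren is a knight, then Dax is a knight" should be true; it is.

Knights: Zora, Tavi, and Yusuf. Knaves: Uma, Dax, and Soren.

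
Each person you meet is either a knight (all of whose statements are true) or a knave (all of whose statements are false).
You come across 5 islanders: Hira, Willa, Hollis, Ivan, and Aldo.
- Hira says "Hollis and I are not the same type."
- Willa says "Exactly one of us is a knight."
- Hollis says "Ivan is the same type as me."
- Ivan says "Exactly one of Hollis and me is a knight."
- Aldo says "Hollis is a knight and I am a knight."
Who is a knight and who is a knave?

Hira is a knight, Willa is a knave, Hollis is a knave, Ivan is a knight, and Aldo is a knave.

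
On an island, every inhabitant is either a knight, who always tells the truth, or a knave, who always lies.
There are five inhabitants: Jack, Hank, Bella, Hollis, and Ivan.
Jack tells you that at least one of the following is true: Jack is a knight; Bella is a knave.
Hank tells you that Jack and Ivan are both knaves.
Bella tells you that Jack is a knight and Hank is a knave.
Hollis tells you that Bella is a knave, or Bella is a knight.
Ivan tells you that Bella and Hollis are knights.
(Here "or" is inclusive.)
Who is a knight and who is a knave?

Jack is a knight, Hank is a knave, Bella is a knight, Hollis is a knight, and Ivan is a knight.

Suppose Jack is a knave. Then Jack's statement "at least one of the following is true: Jack is a knight; Bella is a knave" would have to be false. Checking the 16 ways to assign the others, none is consistent with every speaker.
(For instance, with Hank=knave, Bella=knight, Hollis=knight, Ivan=knight, Bella's claim "Jack is a knight and Hank is a knave" comes out false where it would need to be true.)
So Jack must be a knight, making "at least one of the following is true: Jack is a knight; Bella is a knave" true. Taking Jack=knight, Hank=knave, Bella=knight, Hollis=knight, Ivan=knight, each remaining statement checks out:
  Hank (knave): "Jack and Ivan are both knaves" — false. ✓
  Bella (knight): "Jack is a knight and Hank is a knave" — true. ✓
  Hollis (knight): "Bella is a knave, or Bella is a knight" — true. ✓
  Ivan (knight): "Bella and Hollis are knights" — true. ✓
This is the unique consistent assignment.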